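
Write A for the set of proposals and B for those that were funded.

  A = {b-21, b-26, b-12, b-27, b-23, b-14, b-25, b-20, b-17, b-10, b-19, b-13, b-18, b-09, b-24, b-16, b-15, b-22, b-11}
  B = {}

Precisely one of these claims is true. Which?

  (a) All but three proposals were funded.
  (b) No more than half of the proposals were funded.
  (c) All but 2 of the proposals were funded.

|A| = 19, |A ∩ B| = 0, |A ∖ B| = 19.
(a) requires |A ∖ B| = 3: false.
(b) requires |A ∩ B| ≤ |A ∖ B|: true.
(c) requires |A ∖ B| = 2: false.

(b)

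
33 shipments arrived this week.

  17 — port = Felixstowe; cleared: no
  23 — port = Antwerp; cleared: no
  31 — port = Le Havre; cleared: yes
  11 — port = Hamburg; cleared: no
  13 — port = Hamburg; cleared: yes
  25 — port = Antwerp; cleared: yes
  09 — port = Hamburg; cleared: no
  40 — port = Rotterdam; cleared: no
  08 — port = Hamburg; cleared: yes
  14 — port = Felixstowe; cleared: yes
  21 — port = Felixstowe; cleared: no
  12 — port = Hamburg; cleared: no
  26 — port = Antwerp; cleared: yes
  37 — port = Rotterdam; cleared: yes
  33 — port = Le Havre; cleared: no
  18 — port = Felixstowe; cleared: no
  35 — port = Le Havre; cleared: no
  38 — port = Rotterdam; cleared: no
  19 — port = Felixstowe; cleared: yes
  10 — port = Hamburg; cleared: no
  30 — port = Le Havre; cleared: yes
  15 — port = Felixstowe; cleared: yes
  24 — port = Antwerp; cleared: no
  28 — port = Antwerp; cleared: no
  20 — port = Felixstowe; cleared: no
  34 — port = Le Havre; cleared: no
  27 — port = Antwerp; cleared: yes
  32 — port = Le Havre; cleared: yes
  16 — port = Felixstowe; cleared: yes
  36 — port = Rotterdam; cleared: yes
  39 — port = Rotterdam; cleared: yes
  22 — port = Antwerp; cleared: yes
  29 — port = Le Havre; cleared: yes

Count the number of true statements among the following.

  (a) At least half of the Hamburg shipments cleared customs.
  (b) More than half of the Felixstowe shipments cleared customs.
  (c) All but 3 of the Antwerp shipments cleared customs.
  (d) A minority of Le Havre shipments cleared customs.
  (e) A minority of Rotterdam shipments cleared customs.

1

(a) Hamburg: |A| = 6, |A ∩ B| = 2; needs |A ∩ B| ≥ |A ∖ B| — false.
(b) Felixstowe: |A| = 8, |A ∩ B| = 4; needs |A ∩ B| > |A ∖ B| — false.
(c) Antwerp: |A| = 7, |A ∩ B| = 4; needs |A ∖ B| = 3 — true.
(d) Le Havre: |A| = 7, |A ∩ B| = 4; needs |A ∩ B| < |A ∖ B| — false.
(e) Rotterdam: |A| = 5, |A ∩ B| = 3; needs |A ∩ B| < |A ∖ B| — false.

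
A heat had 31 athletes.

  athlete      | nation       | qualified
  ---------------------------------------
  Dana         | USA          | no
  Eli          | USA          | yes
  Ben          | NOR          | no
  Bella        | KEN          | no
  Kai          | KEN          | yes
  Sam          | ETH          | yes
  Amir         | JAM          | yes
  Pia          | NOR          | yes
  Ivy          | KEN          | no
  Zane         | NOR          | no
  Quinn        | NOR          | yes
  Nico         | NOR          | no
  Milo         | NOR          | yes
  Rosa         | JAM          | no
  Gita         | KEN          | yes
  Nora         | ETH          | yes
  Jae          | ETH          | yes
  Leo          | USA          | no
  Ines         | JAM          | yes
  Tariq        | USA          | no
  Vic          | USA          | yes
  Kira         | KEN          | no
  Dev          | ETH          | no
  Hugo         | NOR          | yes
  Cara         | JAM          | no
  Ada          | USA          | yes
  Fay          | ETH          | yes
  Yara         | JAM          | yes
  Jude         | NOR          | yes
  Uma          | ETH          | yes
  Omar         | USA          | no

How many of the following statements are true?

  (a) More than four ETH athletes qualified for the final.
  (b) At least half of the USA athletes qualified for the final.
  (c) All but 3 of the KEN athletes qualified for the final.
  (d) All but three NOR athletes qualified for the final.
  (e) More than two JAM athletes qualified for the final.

4

(a) ETH: |A| = 6, |A ∩ B| = 5; needs |A ∩ B| > 4 — true.
(b) USA: |A| = 7, |A ∩ B| = 3; needs |A ∩ B| ≥ |A ∖ B| — false.
(c) KEN: |A| = 5, |A ∩ B| = 2; needs |A ∖ B| = 3 — true.
(d) NOR: |A| = 8, |A ∩ B| = 5; needs |A ∖ B| = 3 — true.
(e) JAM: |A| = 5, |A ∩ B| = 3; needs |A ∩ B| > 2 — true.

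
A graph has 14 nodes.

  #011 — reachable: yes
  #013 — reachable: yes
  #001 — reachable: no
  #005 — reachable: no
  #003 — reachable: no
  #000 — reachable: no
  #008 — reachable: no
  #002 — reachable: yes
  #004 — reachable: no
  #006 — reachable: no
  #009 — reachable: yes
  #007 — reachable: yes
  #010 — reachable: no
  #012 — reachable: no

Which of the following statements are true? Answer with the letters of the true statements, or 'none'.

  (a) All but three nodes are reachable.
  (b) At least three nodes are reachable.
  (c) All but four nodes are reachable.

|A| = 14, |A ∩ B| = 5, |A ∖ B| = 9.
(a) |A ∖ B| = 3: fails.
(b) |A ∩ B| ≥ 3: holds.
(c) |A ∖ B| = 4: fails.

(b)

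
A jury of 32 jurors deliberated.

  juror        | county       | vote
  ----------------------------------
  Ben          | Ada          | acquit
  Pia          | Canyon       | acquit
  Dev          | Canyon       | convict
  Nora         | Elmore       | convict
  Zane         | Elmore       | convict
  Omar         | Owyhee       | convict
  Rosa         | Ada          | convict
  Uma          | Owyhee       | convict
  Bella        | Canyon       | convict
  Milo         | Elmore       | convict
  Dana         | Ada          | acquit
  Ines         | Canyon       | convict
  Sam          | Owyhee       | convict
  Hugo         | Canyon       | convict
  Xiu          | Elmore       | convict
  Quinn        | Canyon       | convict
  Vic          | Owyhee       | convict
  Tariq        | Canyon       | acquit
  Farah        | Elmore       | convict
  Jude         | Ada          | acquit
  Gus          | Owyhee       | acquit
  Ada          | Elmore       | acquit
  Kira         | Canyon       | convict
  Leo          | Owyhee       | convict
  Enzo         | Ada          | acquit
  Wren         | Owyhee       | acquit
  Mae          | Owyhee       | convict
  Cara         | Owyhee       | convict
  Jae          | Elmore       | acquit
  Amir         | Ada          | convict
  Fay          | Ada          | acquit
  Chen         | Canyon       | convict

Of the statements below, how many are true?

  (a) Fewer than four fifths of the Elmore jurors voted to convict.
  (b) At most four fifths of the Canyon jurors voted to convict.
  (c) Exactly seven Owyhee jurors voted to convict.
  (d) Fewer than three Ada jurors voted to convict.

(a) Elmore: |A| = 7, |A ∩ B| = 5; needs |A ∩ B| / |A| < 4/5 — true.
(b) Canyon: |A| = 9, |A ∩ B| = 7; needs |A ∩ B| / |A| ≤ 4/5 — true.
(c) Owyhee: |A| = 9, |A ∩ B| = 7; needs |A ∩ B| = 7 — true.
(d) Ada: |A| = 7, |A ∩ B| = 2; needs |A ∩ B| < 3 — true.

4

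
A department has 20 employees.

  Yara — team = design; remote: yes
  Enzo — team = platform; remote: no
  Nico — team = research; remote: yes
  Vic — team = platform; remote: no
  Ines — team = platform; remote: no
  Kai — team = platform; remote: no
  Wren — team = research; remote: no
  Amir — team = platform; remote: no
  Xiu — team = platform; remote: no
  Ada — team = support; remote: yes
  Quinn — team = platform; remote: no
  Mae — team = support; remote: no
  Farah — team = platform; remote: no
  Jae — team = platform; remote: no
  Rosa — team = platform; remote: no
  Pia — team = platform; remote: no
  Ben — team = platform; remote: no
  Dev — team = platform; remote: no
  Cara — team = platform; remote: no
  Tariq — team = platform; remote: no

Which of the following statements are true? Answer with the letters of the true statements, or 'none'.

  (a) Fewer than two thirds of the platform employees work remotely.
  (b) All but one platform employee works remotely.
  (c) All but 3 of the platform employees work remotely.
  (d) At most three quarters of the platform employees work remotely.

|A| = 15, |A ∩ B| = 0, |A ∖ B| = 15.
(a) |A ∩ B| / |A| < 2/3: holds.
(b) |A ∖ B| = 1: fails.
(c) |A ∖ B| = 3: fails.
(d) |A ∩ B| / |A| ≤ 3/4: holds.

(a), (d)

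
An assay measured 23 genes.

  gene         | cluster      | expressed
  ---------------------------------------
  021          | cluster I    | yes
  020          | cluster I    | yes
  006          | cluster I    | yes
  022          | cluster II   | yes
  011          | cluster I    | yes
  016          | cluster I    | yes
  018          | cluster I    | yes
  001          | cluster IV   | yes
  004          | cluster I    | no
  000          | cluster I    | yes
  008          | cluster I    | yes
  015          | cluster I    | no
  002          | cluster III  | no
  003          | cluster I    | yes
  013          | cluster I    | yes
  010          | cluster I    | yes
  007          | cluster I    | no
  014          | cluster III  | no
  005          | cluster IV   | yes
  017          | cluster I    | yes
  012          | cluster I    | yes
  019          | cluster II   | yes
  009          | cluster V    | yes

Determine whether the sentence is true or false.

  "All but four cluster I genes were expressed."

The determiner here denotes the relation: |A ∖ B| = 4.
|A| = 16, |A ∩ B| = 13, |A ∖ B| = 3.
|A ∖ B| = 3, so the statement is false.

False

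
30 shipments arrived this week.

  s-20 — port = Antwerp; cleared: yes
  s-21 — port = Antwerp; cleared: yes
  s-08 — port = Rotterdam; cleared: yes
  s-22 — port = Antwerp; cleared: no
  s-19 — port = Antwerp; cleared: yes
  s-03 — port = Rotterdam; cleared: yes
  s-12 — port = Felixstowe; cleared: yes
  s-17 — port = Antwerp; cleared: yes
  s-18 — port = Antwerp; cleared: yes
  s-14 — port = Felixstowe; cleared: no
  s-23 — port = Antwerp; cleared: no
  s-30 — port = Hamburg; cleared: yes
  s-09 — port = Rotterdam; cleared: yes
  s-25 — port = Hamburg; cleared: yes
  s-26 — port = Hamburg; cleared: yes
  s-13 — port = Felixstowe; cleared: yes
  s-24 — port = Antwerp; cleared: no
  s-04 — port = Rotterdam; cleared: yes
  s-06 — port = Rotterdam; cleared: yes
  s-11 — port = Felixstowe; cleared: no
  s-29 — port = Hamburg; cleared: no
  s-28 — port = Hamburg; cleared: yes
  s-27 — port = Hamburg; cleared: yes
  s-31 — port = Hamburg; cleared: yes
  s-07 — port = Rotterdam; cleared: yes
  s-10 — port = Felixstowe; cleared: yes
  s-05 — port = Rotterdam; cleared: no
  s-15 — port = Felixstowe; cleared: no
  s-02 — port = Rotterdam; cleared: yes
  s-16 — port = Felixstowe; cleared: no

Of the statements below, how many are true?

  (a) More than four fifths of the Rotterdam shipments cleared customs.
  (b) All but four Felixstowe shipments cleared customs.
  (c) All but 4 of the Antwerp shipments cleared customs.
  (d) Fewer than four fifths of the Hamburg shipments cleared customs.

2

(a) Rotterdam: |A| = 8, |A ∩ B| = 7; needs |A ∩ B| / |A| > 4/5 — true.
(b) Felixstowe: |A| = 7, |A ∩ B| = 3; needs |A ∖ B| = 4 — true.
(c) Antwerp: |A| = 8, |A ∩ B| = 5; needs |A ∖ B| = 4 — false.
(d) Hamburg: |A| = 7, |A ∩ B| = 6; needs |A ∩ B| / |A| < 4/5 — false.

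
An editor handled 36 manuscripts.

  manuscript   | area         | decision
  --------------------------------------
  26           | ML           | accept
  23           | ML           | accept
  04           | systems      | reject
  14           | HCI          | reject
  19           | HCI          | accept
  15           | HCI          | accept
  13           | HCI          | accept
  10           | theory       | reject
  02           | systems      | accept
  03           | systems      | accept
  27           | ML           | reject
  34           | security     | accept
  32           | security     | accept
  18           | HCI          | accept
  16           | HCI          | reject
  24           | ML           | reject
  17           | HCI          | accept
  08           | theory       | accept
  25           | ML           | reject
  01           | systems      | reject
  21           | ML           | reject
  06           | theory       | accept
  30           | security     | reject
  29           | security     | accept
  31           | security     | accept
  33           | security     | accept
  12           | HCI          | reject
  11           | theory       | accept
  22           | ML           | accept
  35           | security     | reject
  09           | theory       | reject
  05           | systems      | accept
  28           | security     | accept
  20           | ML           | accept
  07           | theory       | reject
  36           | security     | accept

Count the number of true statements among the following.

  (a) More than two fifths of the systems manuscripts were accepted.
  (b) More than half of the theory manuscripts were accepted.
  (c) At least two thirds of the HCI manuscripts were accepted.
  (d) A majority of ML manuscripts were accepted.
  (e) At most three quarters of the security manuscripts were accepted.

1

(a) systems: |A| = 5, |A ∩ B| = 3; needs |A ∩ B| / |A| > 2/5 — true.
(b) theory: |A| = 6, |A ∩ B| = 3; needs |A ∩ B| > |A ∖ B| — false.
(c) HCI: |A| = 8, |A ∩ B| = 5; needs |A ∩ B| / |A| ≥ 2/3 — false.
(d) ML: |A| = 8, |A ∩ B| = 4; needs |A ∩ B| > |A ∖ B| — false.
(e) security: |A| = 9, |A ∩ B| = 7; needs |A ∩ B| / |A| ≤ 3/4 — false.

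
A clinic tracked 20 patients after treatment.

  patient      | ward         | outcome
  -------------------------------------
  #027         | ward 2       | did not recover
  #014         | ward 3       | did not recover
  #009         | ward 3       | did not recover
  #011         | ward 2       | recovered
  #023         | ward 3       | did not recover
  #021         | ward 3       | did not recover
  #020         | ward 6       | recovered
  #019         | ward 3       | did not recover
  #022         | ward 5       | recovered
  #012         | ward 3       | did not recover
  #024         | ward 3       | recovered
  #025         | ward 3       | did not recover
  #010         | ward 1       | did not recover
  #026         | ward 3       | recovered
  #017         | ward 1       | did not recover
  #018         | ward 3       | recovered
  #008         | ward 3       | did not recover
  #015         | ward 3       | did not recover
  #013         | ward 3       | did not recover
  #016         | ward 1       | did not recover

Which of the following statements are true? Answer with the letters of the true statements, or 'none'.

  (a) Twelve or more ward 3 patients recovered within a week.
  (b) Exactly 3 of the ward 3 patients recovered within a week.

|A| = 13, |A ∩ B| = 3, |A ∖ B| = 10.
(a) |A ∩ B| ≥ 12: fails.
(b) |A ∩ B| = 3: holds.

(b)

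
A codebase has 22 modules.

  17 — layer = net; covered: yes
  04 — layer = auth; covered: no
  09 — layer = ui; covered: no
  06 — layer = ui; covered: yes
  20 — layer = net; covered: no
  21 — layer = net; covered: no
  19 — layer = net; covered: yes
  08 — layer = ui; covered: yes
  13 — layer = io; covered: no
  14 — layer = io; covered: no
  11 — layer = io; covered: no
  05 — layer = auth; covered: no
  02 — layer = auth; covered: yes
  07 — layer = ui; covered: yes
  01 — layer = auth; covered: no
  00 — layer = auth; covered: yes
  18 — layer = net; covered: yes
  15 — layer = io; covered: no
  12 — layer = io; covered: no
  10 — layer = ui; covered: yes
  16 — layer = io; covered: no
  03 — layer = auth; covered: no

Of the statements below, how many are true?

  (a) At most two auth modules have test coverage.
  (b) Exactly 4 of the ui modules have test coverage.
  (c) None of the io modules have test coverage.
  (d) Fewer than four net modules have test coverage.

(a) auth: |A| = 6, |A ∩ B| = 2; needs |A ∩ B| ≤ 2 — true.
(b) ui: |A| = 5, |A ∩ B| = 4; needs |A ∩ B| = 4 — true.
(c) io: |A| = 6, |A ∩ B| = 0; needs A ∩ B = ∅ (|A ∩ B| = 0) — true.
(d) net: |A| = 5, |A ∩ B| = 3; needs |A ∩ B| < 4 — true.

4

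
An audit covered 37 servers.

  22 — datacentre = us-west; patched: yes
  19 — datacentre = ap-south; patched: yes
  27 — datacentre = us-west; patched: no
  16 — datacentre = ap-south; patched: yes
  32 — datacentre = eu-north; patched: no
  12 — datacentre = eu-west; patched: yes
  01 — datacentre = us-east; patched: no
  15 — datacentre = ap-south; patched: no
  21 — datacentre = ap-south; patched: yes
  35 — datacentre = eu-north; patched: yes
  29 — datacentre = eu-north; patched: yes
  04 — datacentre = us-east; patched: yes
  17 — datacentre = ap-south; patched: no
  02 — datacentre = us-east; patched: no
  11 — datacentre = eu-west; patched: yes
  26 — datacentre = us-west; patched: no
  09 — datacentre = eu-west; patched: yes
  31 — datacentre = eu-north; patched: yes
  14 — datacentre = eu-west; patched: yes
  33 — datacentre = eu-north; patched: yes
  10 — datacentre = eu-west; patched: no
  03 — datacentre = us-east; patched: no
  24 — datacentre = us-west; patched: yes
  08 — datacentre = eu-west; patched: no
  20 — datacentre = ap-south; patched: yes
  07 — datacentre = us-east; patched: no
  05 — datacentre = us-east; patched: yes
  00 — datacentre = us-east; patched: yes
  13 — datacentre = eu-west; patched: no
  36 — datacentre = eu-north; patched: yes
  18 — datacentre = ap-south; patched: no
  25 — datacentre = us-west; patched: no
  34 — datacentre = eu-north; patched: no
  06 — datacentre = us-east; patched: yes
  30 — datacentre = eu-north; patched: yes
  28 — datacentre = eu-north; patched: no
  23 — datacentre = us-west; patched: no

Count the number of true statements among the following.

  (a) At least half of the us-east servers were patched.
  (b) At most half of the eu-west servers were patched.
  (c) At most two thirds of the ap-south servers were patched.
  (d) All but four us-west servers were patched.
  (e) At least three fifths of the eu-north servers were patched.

4

(a) us-east: |A| = 8, |A ∩ B| = 4; needs |A ∩ B| ≥ |A ∖ B| — true.
(b) eu-west: |A| = 7, |A ∩ B| = 4; needs |A ∩ B| ≤ |A ∖ B| — false.
(c) ap-south: |A| = 7, |A ∩ B| = 4; needs |A ∩ B| / |A| ≤ 2/3 — true.
(d) us-west: |A| = 6, |A ∩ B| = 2; needs |A ∖ B| = 4 — true.
(e) eu-north: |A| = 9, |A ∩ B| = 6; needs |A ∩ B| / |A| ≥ 3/5 — true.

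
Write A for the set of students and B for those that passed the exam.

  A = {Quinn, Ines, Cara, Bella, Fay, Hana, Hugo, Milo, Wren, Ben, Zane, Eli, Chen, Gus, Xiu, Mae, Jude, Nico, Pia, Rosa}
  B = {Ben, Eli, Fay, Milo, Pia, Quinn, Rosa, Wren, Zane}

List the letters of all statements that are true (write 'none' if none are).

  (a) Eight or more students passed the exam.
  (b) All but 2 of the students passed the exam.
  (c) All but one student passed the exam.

|A| = 20, |A ∩ B| = 9, |A ∖ B| = 11.
(a) |A ∩ B| ≥ 8: holds.
(b) |A ∖ B| = 2: fails.
(c) |A ∖ B| = 1: fails.

(a)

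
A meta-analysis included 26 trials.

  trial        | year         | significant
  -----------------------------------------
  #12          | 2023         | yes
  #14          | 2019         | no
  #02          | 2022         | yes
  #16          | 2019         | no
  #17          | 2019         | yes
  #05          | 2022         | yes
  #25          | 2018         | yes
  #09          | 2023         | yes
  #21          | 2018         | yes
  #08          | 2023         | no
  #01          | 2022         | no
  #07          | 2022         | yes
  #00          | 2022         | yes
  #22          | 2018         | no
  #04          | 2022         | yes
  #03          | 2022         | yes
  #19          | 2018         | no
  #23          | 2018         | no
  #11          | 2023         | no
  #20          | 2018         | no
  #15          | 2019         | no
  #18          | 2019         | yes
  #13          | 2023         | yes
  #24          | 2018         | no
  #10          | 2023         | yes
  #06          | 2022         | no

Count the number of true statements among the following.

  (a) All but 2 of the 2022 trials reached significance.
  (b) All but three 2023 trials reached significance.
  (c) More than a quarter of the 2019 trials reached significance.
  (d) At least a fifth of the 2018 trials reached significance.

(a) 2022: |A| = 8, |A ∩ B| = 6; needs |A ∖ B| = 2 — true.
(b) 2023: |A| = 6, |A ∩ B| = 4; needs |A ∖ B| = 3 — false.
(c) 2019: |A| = 5, |A ∩ B| = 2; needs |A ∩ B| / |A| > 1/4 — true.
(d) 2018: |A| = 7, |A ∩ B| = 2; needs |A ∩ B| / |A| ≥ 1/5 — true.

3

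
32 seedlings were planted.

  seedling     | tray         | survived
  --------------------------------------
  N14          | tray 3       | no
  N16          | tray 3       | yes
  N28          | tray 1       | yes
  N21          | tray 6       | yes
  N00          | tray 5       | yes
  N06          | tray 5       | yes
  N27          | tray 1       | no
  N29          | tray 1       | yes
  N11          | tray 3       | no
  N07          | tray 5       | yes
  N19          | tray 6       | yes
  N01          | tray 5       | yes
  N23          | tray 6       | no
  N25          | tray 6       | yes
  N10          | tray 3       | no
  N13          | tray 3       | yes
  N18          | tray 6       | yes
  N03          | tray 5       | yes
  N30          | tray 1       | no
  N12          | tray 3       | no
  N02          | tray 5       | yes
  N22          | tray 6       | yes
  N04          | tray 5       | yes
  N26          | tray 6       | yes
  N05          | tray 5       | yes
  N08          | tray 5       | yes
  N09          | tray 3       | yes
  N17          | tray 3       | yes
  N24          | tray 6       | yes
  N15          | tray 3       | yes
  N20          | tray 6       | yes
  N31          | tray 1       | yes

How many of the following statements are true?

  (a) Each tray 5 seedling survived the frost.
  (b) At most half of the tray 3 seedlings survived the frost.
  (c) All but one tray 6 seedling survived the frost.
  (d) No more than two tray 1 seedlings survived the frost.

2

(a) tray 5: |A| = 9, |A ∩ B| = 9; needs A ⊆ B, i.e. every element of A is in B (|A ∖ B| = 0) — true.
(b) tray 3: |A| = 9, |A ∩ B| = 5; needs |A ∩ B| ≤ |A ∖ B| — false.
(c) tray 6: |A| = 9, |A ∩ B| = 8; needs |A ∖ B| = 1 — true.
(d) tray 1: |A| = 5, |A ∩ B| = 3; needs |A ∩ B| ≤ 2 — false.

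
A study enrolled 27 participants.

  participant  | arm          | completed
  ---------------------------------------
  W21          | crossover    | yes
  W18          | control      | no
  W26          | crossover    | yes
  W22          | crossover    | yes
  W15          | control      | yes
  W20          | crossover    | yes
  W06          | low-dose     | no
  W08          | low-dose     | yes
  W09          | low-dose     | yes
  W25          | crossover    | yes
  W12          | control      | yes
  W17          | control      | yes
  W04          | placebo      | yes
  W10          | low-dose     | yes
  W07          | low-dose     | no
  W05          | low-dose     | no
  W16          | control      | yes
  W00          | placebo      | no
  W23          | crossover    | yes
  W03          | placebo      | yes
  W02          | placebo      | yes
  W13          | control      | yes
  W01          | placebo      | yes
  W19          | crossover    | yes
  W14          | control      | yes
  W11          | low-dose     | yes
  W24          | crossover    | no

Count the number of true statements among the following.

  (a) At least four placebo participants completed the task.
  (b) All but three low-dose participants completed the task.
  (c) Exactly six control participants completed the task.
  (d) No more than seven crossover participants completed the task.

(a) placebo: |A| = 5, |A ∩ B| = 4; needs |A ∩ B| ≥ 4 — true.
(b) low-dose: |A| = 7, |A ∩ B| = 4; needs |A ∖ B| = 3 — true.
(c) control: |A| = 7, |A ∩ B| = 6; needs |A ∩ B| = 6 — true.
(d) crossover: |A| = 8, |A ∩ B| = 7; needs |A ∩ B| ≤ 7 — true.

4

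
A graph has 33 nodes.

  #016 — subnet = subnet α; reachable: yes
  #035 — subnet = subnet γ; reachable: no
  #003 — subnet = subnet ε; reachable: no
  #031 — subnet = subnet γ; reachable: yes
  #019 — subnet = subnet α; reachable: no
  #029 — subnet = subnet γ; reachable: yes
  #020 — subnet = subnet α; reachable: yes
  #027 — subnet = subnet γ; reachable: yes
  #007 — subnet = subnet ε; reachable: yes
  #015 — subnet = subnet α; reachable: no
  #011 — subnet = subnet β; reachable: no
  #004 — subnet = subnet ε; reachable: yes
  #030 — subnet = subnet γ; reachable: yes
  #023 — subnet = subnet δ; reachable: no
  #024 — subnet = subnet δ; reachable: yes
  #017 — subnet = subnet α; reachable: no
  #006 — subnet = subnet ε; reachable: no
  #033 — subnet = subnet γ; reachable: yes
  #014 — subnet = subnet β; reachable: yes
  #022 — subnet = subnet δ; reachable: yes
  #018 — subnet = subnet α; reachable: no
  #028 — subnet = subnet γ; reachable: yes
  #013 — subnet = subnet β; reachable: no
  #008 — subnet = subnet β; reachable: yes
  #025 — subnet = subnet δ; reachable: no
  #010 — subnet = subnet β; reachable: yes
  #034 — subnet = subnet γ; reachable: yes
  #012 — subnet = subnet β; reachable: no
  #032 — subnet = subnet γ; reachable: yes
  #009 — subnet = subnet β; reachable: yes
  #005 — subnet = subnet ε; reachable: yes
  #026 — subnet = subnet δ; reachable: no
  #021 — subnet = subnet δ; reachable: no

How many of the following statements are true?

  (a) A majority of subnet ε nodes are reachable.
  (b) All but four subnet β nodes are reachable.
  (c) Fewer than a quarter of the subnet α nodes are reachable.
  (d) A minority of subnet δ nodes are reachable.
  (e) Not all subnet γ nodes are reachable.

(a) subnet ε: |A| = 5, |A ∩ B| = 3; needs |A ∩ B| > |A ∖ B| — true.
(b) subnet β: |A| = 7, |A ∩ B| = 4; needs |A ∖ B| = 4 — false.
(c) subnet α: |A| = 6, |A ∩ B| = 2; needs |A ∩ B| / |A| < 1/4 — false.
(d) subnet δ: |A| = 6, |A ∩ B| = 2; needs |A ∩ B| < |A ∖ B| — true.
(e) subnet γ: |A| = 9, |A ∩ B| = 8; needs A ⊄ B (|A ∖ B| ≥ 1) — true.

3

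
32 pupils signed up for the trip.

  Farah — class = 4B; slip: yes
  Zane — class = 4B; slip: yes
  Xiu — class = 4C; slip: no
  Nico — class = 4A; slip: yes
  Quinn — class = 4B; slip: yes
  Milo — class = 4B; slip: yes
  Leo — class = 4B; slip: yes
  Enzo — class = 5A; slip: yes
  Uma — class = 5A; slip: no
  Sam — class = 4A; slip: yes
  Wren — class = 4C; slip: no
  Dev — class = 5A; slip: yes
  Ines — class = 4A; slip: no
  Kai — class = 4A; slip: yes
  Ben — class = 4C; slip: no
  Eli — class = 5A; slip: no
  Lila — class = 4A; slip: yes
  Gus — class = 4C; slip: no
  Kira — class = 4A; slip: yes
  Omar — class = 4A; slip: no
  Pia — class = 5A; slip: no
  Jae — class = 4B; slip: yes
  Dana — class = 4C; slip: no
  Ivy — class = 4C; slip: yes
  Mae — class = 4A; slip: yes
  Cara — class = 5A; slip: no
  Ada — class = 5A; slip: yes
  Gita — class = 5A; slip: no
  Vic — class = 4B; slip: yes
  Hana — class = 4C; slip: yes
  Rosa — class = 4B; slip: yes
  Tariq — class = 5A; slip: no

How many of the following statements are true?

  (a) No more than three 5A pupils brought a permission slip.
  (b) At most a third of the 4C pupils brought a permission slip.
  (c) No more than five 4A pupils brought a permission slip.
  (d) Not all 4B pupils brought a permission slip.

(a) 5A: |A| = 9, |A ∩ B| = 3; needs |A ∩ B| ≤ 3 — true.
(b) 4C: |A| = 7, |A ∩ B| = 2; needs |A ∩ B| / |A| ≤ 1/3 — true.
(c) 4A: |A| = 8, |A ∩ B| = 6; needs |A ∩ B| ≤ 5 — false.
(d) 4B: |A| = 8, |A ∩ B| = 8; needs A ⊄ B (|A ∖ B| ≥ 1) — false.

2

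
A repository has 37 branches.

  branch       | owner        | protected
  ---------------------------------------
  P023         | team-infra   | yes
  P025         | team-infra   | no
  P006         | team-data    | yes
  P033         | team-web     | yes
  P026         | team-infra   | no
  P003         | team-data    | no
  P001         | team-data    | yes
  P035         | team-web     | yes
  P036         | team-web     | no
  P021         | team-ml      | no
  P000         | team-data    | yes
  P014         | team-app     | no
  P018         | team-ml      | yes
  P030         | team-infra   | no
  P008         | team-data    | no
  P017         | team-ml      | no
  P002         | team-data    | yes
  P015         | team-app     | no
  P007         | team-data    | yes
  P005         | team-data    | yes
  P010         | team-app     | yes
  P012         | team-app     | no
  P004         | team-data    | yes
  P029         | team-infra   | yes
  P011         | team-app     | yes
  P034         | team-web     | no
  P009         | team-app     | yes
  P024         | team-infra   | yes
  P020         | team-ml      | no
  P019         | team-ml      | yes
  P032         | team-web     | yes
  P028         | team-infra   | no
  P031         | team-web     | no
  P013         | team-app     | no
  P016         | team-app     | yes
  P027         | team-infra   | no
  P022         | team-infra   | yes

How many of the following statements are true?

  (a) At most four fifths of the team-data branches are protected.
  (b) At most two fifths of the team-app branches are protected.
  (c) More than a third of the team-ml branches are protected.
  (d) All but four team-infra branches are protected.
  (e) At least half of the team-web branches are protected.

3

(a) team-data: |A| = 9, |A ∩ B| = 7; needs |A ∩ B| / |A| ≤ 4/5 — true.
(b) team-app: |A| = 8, |A ∩ B| = 4; needs |A ∩ B| / |A| ≤ 2/5 — false.
(c) team-ml: |A| = 5, |A ∩ B| = 2; needs |A ∩ B| / |A| > 1/3 — true.
(d) team-infra: |A| = 9, |A ∩ B| = 4; needs |A ∖ B| = 4 — false.
(e) team-web: |A| = 6, |A ∩ B| = 3; needs |A ∩ B| ≥ |A ∖ B| — true.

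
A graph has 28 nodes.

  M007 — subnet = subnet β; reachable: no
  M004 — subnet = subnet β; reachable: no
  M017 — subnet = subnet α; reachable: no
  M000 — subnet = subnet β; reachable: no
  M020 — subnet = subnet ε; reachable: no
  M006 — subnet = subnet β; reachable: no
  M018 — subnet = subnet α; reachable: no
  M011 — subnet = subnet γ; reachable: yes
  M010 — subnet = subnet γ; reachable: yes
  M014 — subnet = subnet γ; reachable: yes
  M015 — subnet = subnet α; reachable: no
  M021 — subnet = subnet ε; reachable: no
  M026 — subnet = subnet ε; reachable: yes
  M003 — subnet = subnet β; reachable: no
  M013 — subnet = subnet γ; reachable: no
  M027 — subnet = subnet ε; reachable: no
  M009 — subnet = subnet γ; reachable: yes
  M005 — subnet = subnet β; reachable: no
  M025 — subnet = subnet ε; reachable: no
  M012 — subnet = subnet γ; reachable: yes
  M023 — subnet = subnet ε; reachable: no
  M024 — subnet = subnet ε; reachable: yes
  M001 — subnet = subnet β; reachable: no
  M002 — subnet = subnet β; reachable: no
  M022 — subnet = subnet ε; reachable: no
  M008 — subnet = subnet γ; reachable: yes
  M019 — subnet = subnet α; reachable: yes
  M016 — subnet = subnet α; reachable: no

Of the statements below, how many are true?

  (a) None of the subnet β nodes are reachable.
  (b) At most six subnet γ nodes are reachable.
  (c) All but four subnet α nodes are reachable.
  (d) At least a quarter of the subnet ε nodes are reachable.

4

(a) subnet β: |A| = 8, |A ∩ B| = 0; needs A ∩ B = ∅ (|A ∩ B| = 0) — true.
(b) subnet γ: |A| = 7, |A ∩ B| = 6; needs |A ∩ B| ≤ 6 — true.
(c) subnet α: |A| = 5, |A ∩ B| = 1; needs |A ∖ B| = 4 — true.
(d) subnet ε: |A| = 8, |A ∩ B| = 2; needs |A ∩ B| / |A| ≥ 1/4 — true.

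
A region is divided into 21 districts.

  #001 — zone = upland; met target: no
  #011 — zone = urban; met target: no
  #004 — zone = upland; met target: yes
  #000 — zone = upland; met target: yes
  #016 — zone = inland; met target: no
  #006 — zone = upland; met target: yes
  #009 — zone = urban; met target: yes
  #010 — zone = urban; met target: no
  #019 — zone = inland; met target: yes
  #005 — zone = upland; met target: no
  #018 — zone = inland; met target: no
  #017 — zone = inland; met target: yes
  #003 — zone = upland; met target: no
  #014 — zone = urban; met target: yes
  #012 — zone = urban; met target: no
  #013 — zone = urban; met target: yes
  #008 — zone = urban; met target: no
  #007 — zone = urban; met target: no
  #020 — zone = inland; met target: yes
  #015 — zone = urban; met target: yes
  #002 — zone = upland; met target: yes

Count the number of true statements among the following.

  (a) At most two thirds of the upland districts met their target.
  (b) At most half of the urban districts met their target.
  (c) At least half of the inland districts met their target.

3

(a) upland: |A| = 7, |A ∩ B| = 4; needs |A ∩ B| / |A| ≤ 2/3 — true.
(b) urban: |A| = 9, |A ∩ B| = 4; needs |A ∩ B| ≤ |A ∖ B| — true.
(c) inland: |A| = 5, |A ∩ B| = 3; needs |A ∩ B| ≥ |A ∖ B| — true.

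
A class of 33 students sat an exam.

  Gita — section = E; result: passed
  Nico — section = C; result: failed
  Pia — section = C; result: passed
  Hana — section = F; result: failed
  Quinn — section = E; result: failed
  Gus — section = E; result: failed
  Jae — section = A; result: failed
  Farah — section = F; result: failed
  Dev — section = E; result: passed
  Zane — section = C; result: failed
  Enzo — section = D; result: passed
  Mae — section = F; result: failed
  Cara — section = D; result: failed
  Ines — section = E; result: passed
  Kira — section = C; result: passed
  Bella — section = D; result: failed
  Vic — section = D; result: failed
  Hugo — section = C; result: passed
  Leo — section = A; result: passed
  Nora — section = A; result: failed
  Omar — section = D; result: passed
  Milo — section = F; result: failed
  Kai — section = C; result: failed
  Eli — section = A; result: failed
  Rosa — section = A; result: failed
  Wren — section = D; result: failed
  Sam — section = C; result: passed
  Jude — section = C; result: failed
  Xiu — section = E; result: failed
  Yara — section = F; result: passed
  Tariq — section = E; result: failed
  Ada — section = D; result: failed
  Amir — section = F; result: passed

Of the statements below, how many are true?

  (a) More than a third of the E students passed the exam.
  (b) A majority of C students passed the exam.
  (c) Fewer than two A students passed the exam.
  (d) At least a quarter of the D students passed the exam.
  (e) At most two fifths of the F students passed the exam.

4

(a) E: |A| = 7, |A ∩ B| = 3; needs |A ∩ B| / |A| > 1/3 — true.
(b) C: |A| = 8, |A ∩ B| = 4; needs |A ∩ B| > |A ∖ B| — false.
(c) A: |A| = 5, |A ∩ B| = 1; needs |A ∩ B| < 2 — true.
(d) D: |A| = 7, |A ∩ B| = 2; needs |A ∩ B| / |A| ≥ 1/4 — true.
(e) F: |A| = 6, |A ∩ B| = 2; needs |A ∩ B| / |A| ≤ 2/5 — true.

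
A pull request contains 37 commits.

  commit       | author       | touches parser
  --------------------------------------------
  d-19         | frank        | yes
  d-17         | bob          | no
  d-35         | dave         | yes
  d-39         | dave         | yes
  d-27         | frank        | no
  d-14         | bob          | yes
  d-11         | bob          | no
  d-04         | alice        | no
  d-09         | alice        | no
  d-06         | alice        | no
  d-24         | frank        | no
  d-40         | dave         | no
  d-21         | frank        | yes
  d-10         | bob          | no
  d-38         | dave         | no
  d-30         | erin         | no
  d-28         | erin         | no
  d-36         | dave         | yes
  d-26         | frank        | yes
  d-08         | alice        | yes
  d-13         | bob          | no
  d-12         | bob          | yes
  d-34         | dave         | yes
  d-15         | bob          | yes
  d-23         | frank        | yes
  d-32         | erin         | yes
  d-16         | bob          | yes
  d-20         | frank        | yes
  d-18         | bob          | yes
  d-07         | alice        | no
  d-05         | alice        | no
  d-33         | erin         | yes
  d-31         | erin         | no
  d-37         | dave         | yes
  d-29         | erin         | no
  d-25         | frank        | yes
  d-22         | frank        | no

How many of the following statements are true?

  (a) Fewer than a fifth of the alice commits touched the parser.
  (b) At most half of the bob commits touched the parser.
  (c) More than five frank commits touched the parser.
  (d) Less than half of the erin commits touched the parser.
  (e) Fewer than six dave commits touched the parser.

(a) alice: |A| = 6, |A ∩ B| = 1; needs |A ∩ B| / |A| < 1/5 — true.
(b) bob: |A| = 9, |A ∩ B| = 5; needs |A ∩ B| ≤ |A ∖ B| — false.
(c) frank: |A| = 9, |A ∩ B| = 6; needs |A ∩ B| > 5 — true.
(d) erin: |A| = 6, |A ∩ B| = 2; needs |A ∩ B| < |A ∖ B| — true.
(e) dave: |A| = 7, |A ∩ B| = 5; needs |A ∩ B| < 6 — true.

4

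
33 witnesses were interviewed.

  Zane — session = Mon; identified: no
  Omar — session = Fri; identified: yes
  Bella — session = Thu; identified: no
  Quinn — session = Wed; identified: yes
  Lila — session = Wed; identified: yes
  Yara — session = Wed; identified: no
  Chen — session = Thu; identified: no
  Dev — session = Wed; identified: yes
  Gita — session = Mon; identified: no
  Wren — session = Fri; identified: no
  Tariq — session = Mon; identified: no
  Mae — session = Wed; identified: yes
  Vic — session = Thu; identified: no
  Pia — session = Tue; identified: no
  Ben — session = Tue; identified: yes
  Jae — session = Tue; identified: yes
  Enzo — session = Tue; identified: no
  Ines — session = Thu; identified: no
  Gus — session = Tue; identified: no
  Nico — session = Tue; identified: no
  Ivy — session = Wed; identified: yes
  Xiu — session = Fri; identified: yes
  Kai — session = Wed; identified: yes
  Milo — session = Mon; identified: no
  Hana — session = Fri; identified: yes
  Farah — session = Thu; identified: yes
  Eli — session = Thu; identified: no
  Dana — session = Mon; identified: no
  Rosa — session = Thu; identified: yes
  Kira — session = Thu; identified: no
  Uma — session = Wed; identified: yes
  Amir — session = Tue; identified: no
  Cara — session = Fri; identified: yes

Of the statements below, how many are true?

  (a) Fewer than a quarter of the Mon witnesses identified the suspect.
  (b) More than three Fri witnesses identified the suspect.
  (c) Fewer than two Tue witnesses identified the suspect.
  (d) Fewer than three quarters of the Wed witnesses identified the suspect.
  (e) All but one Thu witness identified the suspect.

2

(a) Mon: |A| = 5, |A ∩ B| = 0; needs |A ∩ B| / |A| < 1/4 — true.
(b) Fri: |A| = 5, |A ∩ B| = 4; needs |A ∩ B| > 3 — true.
(c) Tue: |A| = 7, |A ∩ B| = 2; needs |A ∩ B| < 2 — false.
(d) Wed: |A| = 8, |A ∩ B| = 7; needs |A ∩ B| / |A| < 3/4 — false.
(e) Thu: |A| = 8, |A ∩ B| = 2; needs |A ∖ B| = 1 — false.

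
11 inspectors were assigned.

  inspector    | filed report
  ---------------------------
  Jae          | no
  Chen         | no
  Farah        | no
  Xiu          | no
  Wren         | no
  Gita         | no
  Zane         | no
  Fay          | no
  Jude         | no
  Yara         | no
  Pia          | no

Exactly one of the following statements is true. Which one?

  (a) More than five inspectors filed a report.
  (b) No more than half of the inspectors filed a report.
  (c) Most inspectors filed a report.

|A| = 11, |A ∩ B| = 0, |A ∖ B| = 11.
(a) requires |A ∩ B| > 5: false.
(b) requires |A ∩ B| ≤ |A ∖ B|: true.
(c) requires |A ∩ B| > |A ∖ B|: false.

(b)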